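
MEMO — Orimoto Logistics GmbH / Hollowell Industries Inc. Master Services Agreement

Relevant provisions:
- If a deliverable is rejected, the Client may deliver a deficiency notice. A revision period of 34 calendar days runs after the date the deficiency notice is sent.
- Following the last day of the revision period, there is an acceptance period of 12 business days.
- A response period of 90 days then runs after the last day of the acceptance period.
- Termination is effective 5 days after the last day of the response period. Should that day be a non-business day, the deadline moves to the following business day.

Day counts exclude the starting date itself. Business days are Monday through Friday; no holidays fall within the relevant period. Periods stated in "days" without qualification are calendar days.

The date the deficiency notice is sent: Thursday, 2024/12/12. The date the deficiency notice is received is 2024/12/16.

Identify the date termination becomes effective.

2025/05/06

The last day of the revision period: 2024/12/12 + 34 days = 2025/01/15.
The last day of the acceptance period: counting 12 business days from Wednesday, 2025/01/15 (Jan 16, Jan 17, Jan 20, Jan 21, …, Jan 29, Jan 30, Jan 31, skipping weekends) reaches Friday, 2025/01/31.
Adding 90 calendar days to 2025/01/31 gives 2025/05/01, which is the last day of the response period.
The date termination becomes effective: 2025/05/01 + 5 days = 2025/05/06. 2025/05/06 is a Tuesday, so no roll-forward applies.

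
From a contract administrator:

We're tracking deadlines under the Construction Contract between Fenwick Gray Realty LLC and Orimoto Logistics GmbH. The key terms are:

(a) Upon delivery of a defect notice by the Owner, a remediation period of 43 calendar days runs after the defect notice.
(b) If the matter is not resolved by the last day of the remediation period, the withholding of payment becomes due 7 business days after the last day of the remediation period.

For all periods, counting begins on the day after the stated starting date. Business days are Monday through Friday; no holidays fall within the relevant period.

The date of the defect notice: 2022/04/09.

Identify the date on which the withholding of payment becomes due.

The last day of the remediation period: 2022/04/09 + 43 days = 2022/05/22.
From Sunday, 2022/05/22, 7 business days (May 23, May 24, May 25, May 26, May 27, May 30, May 31, skipping weekends) brings us to Tuesday, 2022/05/31, which is the date on which the withholding of payment becomes due.

2022/05/31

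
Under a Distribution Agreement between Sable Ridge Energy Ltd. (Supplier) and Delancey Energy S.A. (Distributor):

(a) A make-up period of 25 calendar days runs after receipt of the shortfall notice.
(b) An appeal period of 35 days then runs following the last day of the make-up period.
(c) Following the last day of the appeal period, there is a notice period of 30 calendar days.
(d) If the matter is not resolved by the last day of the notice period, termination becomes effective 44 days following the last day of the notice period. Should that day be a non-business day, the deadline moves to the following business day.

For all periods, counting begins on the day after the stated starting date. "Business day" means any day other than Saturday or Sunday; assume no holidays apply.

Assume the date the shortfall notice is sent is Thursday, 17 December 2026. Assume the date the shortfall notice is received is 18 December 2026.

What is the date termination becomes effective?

3 May 2027

The last day of the make-up period: 25 calendar days after 18 December 2026 is 12 January 2027.
The last day of the appeal period: 35 calendar days after 12 January 2027 is 16 February 2027.
Adding 30 calendar days to 16 February 2027 gives 18 March 2027, which is the last day of the notice period.
Adding 44 calendar days to 18 March 2027 gives 1 May 2027, which is the date termination becomes effective. That falls on a Saturday, so it rolls to the next business day, Monday, 3 May 2027.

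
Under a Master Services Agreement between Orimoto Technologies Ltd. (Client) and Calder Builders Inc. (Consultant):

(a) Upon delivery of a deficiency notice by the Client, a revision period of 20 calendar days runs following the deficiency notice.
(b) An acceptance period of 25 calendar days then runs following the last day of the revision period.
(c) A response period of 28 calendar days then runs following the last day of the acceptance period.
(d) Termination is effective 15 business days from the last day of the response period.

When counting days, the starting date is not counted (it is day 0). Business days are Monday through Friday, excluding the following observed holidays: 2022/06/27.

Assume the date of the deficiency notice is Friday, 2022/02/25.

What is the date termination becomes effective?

Adding 20 calendar days to 2022/02/25 gives 2022/03/17, which is the last day of the revision period.
Adding 25 calendar days to 2022/03/17 gives 2022/04/11, which is the last day of the acceptance period.
The last day of the response period: 2022/04/11 + 28 days = 2022/05/09.
The date termination becomes effective: counting 15 business days from Monday, 2022/05/09 (May 10, May 11, May 12, May 13, …, May 26, May 27, May 30, skipping weekends) reaches Monday, 2022/05/30.

2022/05/30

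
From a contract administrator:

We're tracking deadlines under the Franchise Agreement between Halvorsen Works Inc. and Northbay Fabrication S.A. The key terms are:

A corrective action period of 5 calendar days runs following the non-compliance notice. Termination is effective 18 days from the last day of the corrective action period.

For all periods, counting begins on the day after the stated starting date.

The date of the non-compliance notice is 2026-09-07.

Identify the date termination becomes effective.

2026-09-30

Adding 5 calendar days to 2026-09-07 gives 2026-09-12, which is the last day of the corrective action period.
Adding 18 calendar days to 2026-09-12 gives 2026-09-30, which is the date termination becomes effective.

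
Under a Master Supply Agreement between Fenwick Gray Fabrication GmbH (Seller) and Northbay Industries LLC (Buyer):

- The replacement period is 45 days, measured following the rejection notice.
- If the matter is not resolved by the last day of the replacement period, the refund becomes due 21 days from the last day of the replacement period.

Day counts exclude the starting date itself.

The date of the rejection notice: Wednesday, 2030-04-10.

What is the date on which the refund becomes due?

2030-06-15

The last day of the replacement period: 2030-04-10 + 45 days = 2030-05-25.
The date on which the refund becomes due: 21 calendar days after 2030-05-25 is 2030-06-15.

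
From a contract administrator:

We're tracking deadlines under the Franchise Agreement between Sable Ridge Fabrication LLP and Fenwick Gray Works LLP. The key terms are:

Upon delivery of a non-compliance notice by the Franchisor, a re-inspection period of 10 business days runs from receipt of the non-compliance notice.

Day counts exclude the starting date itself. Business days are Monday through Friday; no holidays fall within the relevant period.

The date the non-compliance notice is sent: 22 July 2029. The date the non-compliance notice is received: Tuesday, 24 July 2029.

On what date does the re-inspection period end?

The last day of the re-inspection period: 10 business days after Tuesday, 24 July 2029, skipping weekends — Jul 25, Jul 26, Jul 27, Jul 30, Jul 31, Aug 1, Aug 2, Aug 3, Aug 6, Aug 7 — lands on Tuesday, 7 August 2029.

7 August 2029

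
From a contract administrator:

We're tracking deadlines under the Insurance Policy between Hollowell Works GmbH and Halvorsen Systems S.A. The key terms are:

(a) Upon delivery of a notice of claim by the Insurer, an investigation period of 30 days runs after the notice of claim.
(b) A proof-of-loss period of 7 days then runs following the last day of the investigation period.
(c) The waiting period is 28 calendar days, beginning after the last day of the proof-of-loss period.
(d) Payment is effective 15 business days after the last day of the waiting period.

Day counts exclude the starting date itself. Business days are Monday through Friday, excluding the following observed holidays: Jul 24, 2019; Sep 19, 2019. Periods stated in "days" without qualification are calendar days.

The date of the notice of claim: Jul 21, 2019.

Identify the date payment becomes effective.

Oct 15, 2019

The last day of the investigation period: Jul 21, 2019 + 30 days = Aug 20, 2019.
Adding 7 calendar days to Aug 20, 2019 gives Aug 27, 2019, which is the last day of the proof-of-loss period.
The last day of the waiting period: Aug 27, 2019 + 28 days = Sep 24, 2019.
The date payment becomes effective: counting 15 business days from Tuesday, Sep 24, 2019 (Sep 25, Sep 26, Sep 27, Sep 30, …, Oct 11, Oct 14, Oct 15, skipping weekends) reaches Tuesday, Oct 15, 2019.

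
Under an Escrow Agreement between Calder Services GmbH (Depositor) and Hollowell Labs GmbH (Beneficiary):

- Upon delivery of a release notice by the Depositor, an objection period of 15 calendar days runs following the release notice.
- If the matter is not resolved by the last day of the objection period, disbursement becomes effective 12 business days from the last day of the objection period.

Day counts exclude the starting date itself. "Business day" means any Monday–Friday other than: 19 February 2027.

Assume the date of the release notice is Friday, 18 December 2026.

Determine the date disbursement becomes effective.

Adding 15 calendar days to 18 December 2026 gives 2 January 2027, which is the last day of the objection period.
The date disbursement becomes effective: counting 12 business days from Saturday, 2 January 2027 (Jan 4, Jan 5, Jan 6, Jan 7, …, Jan 15, Jan 18, Jan 19, skipping weekends) reaches Tuesday, 19 January 2027.

19 January 2027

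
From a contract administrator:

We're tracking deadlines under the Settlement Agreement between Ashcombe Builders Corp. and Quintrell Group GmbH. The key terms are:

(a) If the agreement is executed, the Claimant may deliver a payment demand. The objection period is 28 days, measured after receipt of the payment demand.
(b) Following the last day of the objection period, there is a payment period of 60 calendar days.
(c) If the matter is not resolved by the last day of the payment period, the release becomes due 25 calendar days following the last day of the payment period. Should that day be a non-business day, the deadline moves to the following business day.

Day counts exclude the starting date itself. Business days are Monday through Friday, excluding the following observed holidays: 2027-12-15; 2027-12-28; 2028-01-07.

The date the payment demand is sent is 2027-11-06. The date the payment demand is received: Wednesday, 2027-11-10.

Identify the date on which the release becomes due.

Adding 28 calendar days to 2027-11-10 gives 2027-12-08, which is the last day of the objection period.
Adding 60 calendar days to 2027-12-08 gives 2028-02-06, which is the last day of the payment period.
The date on which the release becomes due: 2028-02-06 + 25 days = 2028-03-02. 2028-03-02 is a Thursday and is not a listed holiday, so no roll-forward applies.

2028-03-02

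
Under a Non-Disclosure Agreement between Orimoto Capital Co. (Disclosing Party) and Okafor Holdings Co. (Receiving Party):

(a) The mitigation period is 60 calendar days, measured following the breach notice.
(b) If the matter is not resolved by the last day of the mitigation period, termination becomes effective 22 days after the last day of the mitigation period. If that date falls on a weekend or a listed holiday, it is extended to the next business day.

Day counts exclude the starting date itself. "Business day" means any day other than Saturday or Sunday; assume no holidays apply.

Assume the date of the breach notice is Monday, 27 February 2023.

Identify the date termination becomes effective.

The last day of the mitigation period: 60 calendar days after 27 February 2023 is 28 April 2023.
The date termination becomes effective: 22 calendar days after 28 April 2023 is 20 May 2023. That falls on a Saturday, so it rolls to the next business day, Monday, 22 May 2023.

22 May 2023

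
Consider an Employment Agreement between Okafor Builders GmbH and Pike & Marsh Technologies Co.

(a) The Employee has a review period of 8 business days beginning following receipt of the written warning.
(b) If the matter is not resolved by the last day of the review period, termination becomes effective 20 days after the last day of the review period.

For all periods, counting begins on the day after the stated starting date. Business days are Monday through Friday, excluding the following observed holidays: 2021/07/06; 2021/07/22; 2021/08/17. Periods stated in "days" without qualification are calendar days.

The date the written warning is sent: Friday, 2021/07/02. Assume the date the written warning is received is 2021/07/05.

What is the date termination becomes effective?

The last day of the review period: counting 8 business days from Monday, 2021/07/05 (Jul 7, Jul 8, Jul 9, Jul 12, Jul 13, Jul 14, Jul 15, Jul 16, skipping weekends and the listed holiday on Jul 6) reaches Friday, 2021/07/16.
Adding 20 calendar days to 2021/07/16 gives 2021/08/05, which is the date termination becomes effective.

2021/08/05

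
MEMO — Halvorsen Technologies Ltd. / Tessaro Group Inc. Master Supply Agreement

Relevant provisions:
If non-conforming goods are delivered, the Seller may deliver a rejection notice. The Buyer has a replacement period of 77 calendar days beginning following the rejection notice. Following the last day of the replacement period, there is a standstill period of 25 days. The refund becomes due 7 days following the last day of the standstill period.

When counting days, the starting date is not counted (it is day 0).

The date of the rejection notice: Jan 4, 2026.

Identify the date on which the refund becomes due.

The last day of the replacement period: 77 calendar days after Jan 4, 2026 is Mar 22, 2026.
The last day of the standstill period: 25 calendar days after Mar 22, 2026 is Apr 16, 2026.
The date on which the refund becomes due: 7 calendar days after Apr 16, 2026 is Apr 23, 2026.

Apr 23, 2026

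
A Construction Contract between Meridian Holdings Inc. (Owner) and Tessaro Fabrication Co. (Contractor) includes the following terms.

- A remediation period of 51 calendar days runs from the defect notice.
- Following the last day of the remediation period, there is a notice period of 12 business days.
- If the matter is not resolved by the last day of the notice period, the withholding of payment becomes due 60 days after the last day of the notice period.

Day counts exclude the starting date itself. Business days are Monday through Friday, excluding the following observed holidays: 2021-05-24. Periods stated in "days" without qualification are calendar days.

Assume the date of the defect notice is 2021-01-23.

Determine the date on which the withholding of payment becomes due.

Adding 51 calendar days to 2021-01-23 gives 2021-03-15, which is the last day of the remediation period.
The last day of the notice period: 12 business days after Monday, 2021-03-15, skipping weekends — Mar 16, Mar 17, Mar 18, Mar 19, …, Mar 29, Mar 30, Mar 31 — lands on Wednesday, 2021-03-31.
Adding 60 calendar days to 2021-03-31 gives 2021-05-30, which is the date on which the withholding of payment becomes due.

2021-05-30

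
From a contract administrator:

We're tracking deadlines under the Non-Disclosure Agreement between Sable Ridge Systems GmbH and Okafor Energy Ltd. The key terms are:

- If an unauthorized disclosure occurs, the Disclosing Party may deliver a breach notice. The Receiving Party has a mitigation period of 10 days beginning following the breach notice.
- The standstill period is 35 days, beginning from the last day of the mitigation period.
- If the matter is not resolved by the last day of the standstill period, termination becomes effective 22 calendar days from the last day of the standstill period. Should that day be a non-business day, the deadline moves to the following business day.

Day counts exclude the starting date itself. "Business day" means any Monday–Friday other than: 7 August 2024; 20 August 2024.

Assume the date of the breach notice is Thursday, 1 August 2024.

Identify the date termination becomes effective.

7 October 2024

The last day of the mitigation period: 10 calendar days after 1 August 2024 is 11 August 2024.
The last day of the standstill period: 11 August 2024 + 35 days = 15 September 2024.
The date termination becomes effective: 15 September 2024 + 22 days = 7 October 2024. 7 October 2024 is a Monday and is not a listed holiday, so no roll-forward applies.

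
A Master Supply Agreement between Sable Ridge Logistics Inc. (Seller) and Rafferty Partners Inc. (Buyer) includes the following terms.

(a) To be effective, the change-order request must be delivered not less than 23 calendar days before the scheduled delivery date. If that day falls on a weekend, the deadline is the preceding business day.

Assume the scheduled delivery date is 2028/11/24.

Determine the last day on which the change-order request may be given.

2028/11/01

2028/11/24 minus 23 days is 2028/11/01. That is a Wednesday, so no adjustment is needed.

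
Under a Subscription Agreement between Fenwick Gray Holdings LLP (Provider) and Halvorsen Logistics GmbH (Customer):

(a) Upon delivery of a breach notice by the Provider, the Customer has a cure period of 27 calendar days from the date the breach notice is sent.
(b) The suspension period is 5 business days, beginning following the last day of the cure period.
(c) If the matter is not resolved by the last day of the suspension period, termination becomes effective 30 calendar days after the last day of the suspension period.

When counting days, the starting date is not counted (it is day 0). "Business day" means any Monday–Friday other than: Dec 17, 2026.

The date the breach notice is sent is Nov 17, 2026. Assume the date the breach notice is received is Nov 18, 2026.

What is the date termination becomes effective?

The last day of the cure period: 27 calendar days after Nov 17, 2026 is Dec 14, 2026.
The last day of the suspension period: 5 business days after Monday, Dec 14, 2026, skipping weekends and the listed holiday on Dec 17 — Dec 15, Dec 16, Dec 18, Dec 21, Dec 22 — lands on Tuesday, Dec 22, 2026.
The date termination becomes effective: Dec 22, 2026 + 30 days = Jan 21, 2027.

Jan 21, 2027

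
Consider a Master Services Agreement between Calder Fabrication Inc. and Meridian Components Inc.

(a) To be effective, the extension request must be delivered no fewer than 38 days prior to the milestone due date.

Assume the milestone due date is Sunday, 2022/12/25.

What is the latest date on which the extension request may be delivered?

2022/12/25 minus 38 days is 2022/11/17.

2022/11/17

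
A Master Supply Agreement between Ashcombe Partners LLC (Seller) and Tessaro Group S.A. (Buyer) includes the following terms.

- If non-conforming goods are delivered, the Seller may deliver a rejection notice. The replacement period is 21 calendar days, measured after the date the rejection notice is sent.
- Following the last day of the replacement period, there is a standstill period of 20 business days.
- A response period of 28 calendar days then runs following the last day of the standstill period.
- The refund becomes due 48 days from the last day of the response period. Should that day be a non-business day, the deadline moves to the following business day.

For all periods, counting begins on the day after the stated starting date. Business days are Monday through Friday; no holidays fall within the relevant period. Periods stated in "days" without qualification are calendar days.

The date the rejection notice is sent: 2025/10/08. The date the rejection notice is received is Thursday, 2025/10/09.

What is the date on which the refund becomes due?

2026/02/10

The last day of the replacement period: 2025/10/08 + 21 days = 2025/10/29.
The last day of the standstill period: counting 20 business days from Wednesday, 2025/10/29 (Oct 30, Oct 31, Nov 3, Nov 4, …, Nov 24, Nov 25, Nov 26, skipping weekends) reaches Wednesday, 2025/11/26.
The last day of the response period: 2025/11/26 + 28 days = 2025/12/24.
The date on which the refund becomes due: 48 calendar days after 2025/12/24 is 2026/02/10. 2026/02/10 is a Tuesday, so no roll-forward applies.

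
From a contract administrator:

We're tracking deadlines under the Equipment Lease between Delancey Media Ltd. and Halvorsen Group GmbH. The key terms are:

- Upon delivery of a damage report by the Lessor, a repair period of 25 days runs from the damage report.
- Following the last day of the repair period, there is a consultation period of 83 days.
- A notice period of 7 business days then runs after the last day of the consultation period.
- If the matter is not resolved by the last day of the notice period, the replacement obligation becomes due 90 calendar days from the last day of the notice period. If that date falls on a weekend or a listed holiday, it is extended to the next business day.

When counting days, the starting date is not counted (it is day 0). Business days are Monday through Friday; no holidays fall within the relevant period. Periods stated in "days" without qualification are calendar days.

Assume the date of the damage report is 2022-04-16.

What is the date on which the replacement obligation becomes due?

The last day of the repair period: 25 calendar days after 2022-04-16 is 2022-05-11.
The last day of the consultation period: 2022-05-11 + 83 days = 2022-08-02.
The last day of the notice period: counting 7 business days from Tuesday, 2022-08-02 (Aug 3, Aug 4, Aug 5, Aug 8, Aug 9, Aug 10, Aug 11, skipping weekends) reaches Thursday, 2022-08-11.
The date on which the replacement obligation becomes due: 90 calendar days after 2022-08-11 is 2022-11-09. 2022-11-09 is a Wednesday, so no roll-forward applies.

2022-11-09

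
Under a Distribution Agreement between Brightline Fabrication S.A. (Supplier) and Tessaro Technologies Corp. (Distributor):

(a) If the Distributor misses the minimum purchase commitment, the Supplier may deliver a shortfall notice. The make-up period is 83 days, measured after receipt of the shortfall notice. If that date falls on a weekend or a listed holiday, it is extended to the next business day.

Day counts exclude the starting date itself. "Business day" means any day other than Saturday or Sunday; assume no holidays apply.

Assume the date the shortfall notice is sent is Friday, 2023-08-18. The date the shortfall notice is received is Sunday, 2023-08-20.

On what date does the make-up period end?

The last day of the make-up period: 83 calendar days after 2023-08-20 is 2023-11-11. That falls on a Saturday, so it rolls to the next business day, Monday, 2023-11-13.

2023-11-13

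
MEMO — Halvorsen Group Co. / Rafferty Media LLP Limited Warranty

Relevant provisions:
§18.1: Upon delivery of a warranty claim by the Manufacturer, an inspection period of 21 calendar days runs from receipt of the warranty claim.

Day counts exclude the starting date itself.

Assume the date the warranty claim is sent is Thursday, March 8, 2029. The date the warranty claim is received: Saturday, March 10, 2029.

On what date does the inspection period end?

March 31, 2029

The last day of the inspection period: 21 calendar days after March 10, 2029 is March 31, 2029.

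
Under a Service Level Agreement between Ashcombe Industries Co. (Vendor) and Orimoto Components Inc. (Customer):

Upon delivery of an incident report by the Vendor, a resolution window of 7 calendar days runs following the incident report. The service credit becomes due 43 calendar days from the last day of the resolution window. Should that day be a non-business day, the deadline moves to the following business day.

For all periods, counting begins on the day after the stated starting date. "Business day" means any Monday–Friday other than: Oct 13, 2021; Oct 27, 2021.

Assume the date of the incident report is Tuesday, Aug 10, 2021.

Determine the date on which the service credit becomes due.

Sep 29, 2021

The last day of the resolution window: Aug 10, 2021 + 7 days = Aug 17, 2021.
The date on which the service credit becomes due: 43 calendar days after Aug 17, 2021 is Sep 29, 2021. Sep 29, 2021 is a Wednesday and is not a listed holiday, so no roll-forward applies.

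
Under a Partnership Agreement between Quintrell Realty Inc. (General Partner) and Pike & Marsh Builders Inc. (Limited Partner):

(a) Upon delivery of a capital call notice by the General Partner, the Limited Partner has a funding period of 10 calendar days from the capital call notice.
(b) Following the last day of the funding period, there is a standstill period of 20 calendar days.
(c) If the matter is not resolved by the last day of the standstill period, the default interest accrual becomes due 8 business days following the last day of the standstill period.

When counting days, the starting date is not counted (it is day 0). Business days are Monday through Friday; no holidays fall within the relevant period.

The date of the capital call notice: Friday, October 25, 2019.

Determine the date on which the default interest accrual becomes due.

December 4, 2019

The last day of the funding period: October 25, 2019 + 10 days = November 4, 2019.
The last day of the standstill period: November 4, 2019 + 20 days = November 24, 2019.
The date on which the default interest accrual becomes due: 8 business days after Sunday, November 24, 2019, skipping weekends — Nov 25, Nov 26, Nov 27, Nov 28, Nov 29, Dec 2, Dec 3, Dec 4 — lands on Wednesday, December 4, 2019.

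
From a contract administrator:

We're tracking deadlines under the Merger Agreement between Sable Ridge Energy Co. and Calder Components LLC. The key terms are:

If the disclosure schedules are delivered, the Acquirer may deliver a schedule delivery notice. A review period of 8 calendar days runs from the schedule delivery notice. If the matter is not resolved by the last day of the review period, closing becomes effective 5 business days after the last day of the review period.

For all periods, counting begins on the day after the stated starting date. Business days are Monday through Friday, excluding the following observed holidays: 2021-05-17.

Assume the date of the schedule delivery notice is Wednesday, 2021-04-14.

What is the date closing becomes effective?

2021-04-29

Adding 8 calendar days to 2021-04-14 gives 2021-04-22, which is the last day of the review period.
The date closing becomes effective: 5 business days after Thursday, 2021-04-22, skipping weekends — Apr 23, Apr 26, Apr 27, Apr 28, Apr 29 — lands on Thursday, 2021-04-29.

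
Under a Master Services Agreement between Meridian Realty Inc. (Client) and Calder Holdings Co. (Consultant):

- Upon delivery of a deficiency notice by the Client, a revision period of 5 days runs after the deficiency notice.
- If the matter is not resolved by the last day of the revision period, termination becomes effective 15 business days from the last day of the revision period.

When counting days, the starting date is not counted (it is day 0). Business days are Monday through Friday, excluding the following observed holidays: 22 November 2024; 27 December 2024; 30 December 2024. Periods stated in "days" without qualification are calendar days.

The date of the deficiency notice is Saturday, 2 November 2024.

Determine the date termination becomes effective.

29 November 2024

The last day of the revision period: 2 November 2024 + 5 days = 7 November 2024.
From Thursday, 7 November 2024, 15 business days (Nov 8, Nov 11, Nov 12, Nov 13, …, Nov 27, Nov 28, Nov 29, skipping weekends and the listed holiday on Nov 22) brings us to Friday, 29 November 2024, which is the date termination becomes effective.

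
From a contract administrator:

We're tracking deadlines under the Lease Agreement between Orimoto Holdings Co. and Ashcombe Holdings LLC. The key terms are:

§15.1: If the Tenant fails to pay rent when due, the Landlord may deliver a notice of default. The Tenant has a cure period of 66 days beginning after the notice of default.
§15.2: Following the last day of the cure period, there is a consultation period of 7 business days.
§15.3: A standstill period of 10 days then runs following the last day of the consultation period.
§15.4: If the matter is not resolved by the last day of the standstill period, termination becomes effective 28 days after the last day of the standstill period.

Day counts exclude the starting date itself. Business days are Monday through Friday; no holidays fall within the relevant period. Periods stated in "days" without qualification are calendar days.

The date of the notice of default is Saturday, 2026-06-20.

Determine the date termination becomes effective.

Adding 66 calendar days to 2026-06-20 gives 2026-08-25, which is the last day of the cure period.
The last day of the consultation period: 7 business days after Tuesday, 2026-08-25, skipping weekends — Aug 26, Aug 27, Aug 28, Aug 31, Sep 1, Sep 2, Sep 3 — lands on Thursday, 2026-09-03.
The last day of the standstill period: 10 calendar days after 2026-09-03 is 2026-09-13.
The date termination becomes effective: 28 calendar days after 2026-09-13 is 2026-10-11.

2026-10-11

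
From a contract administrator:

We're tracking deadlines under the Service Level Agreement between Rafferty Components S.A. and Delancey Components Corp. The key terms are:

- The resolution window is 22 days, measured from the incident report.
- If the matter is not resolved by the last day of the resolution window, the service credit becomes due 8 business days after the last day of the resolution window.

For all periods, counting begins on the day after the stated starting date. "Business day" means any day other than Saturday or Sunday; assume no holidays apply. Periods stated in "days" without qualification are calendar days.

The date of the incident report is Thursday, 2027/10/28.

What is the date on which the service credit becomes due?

2027/12/01

The last day of the resolution window: 2027/10/28 + 22 days = 2027/11/19.
The date on which the service credit becomes due: 8 business days after Friday, 2027/11/19, skipping weekends — Nov 22, Nov 23, Nov 24, Nov 25, Nov 26, Nov 29, Nov 30, Dec 1 — lands on Wednesday, 2027/12/01.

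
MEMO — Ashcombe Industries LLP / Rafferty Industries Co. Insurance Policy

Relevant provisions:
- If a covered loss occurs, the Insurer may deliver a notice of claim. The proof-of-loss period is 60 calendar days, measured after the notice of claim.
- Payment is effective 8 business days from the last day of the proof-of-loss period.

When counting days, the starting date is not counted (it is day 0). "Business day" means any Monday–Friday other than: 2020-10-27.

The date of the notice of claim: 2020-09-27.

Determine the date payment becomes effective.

The last day of the proof-of-loss period: 60 calendar days after 2020-09-27 is 2020-11-26.
From Thursday, 2020-11-26, 8 business days (Nov 27, Nov 30, Dec 1, Dec 2, Dec 3, Dec 4, Dec 7, Dec 8, skipping weekends) brings us to Tuesday, 2020-12-08, which is the date payment becomes effective.

2020-12-08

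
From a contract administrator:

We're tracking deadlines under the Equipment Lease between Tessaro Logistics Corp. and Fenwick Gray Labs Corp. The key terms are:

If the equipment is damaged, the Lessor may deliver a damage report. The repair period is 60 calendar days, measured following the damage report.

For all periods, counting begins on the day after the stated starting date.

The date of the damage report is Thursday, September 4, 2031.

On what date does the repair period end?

Adding 60 calendar days to September 4, 2031 gives November 3, 2031, which is the last day of the repair period.

November 3, 2031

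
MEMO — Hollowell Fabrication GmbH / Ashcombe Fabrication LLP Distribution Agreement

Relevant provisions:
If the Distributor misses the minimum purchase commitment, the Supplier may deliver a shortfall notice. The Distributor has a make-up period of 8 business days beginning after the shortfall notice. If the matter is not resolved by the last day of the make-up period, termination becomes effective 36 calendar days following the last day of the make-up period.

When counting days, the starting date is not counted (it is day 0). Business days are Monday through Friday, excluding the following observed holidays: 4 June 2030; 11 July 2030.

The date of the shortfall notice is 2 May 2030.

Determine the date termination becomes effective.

19 June 2030

From Thursday, 2 May 2030, 8 business days (May 3, May 6, May 7, May 8, May 9, May 10, May 13, May 14, skipping weekends) brings us to Tuesday, 14 May 2030, which is the last day of the make-up period.
The date termination becomes effective: 36 calendar days after 14 May 2030 is 19 June 2030.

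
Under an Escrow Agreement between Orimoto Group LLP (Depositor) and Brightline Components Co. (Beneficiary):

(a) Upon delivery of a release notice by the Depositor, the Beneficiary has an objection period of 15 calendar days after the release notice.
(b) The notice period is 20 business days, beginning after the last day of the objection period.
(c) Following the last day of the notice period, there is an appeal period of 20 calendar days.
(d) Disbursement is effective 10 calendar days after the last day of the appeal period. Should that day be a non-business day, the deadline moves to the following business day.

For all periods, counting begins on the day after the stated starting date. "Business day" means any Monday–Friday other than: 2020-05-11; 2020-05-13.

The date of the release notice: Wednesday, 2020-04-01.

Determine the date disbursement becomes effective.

2020-06-17

The last day of the objection period: 15 calendar days after 2020-04-01 is 2020-04-16.
The last day of the notice period: counting 20 business days from Thursday, 2020-04-16 (Apr 17, Apr 20, Apr 21, Apr 22, …, May 14, May 15, May 18, skipping weekends and the listed holidays on May 11, May 13) reaches Monday, 2020-05-18.
The last day of the appeal period: 2020-05-18 + 20 days = 2020-06-07.
The date disbursement becomes effective: 2020-06-07 + 10 days = 2020-06-17. 2020-06-17 is a Wednesday and is not a listed holiday, so no roll-forward applies.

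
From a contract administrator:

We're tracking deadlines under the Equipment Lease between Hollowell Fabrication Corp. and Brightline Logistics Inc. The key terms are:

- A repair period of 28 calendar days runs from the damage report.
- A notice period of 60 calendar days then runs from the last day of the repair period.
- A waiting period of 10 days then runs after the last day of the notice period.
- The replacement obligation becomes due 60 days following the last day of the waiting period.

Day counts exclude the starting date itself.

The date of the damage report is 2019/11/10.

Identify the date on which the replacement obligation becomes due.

2020/04/16

Adding 28 calendar days to 2019/11/10 gives 2019/12/08, which is the last day of the repair period.
Adding 60 calendar days to 2019/12/08 gives 2020/02/06, which is the last day of the notice period.
The last day of the waiting period: 2020/02/06 + 10 days = 2020/02/16.
The date on which the replacement obligation becomes due: 60 calendar days after 2020/02/16 is 2020/04/16.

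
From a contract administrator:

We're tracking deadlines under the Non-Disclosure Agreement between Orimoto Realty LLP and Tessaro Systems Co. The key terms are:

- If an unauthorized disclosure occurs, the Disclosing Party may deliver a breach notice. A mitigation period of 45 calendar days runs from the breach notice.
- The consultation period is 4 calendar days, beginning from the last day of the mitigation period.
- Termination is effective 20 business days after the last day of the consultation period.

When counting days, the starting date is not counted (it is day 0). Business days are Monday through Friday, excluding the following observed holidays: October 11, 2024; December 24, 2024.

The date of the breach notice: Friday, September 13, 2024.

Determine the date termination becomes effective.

November 29, 2024

The last day of the mitigation period: 45 calendar days after September 13, 2024 is October 28, 2024.
The last day of the consultation period: October 28, 2024 + 4 days = November 1, 2024.
The date termination becomes effective: counting 20 business days from Friday, November 1, 2024 (Nov 4, Nov 5, Nov 6, Nov 7, …, Nov 27, Nov 28, Nov 29, skipping weekends) reaches Friday, November 29, 2024.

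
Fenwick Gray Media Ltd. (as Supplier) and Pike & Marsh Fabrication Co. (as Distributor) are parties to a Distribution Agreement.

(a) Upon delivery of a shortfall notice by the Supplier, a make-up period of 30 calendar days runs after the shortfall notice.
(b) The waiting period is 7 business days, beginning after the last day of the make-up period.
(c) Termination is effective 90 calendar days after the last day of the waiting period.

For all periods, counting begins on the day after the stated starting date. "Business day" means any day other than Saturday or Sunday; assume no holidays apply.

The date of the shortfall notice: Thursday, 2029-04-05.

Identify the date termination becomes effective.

2029-08-13

The last day of the make-up period: 30 calendar days after 2029-04-05 is 2029-05-05.
The last day of the waiting period: 7 business days after Saturday, 2029-05-05, skipping weekends — May 7, May 8, May 9, May 10, May 11, May 14, May 15 — lands on Tuesday, 2029-05-15.
The date termination becomes effective: 90 calendar days after 2029-05-15 is 2029-08-13.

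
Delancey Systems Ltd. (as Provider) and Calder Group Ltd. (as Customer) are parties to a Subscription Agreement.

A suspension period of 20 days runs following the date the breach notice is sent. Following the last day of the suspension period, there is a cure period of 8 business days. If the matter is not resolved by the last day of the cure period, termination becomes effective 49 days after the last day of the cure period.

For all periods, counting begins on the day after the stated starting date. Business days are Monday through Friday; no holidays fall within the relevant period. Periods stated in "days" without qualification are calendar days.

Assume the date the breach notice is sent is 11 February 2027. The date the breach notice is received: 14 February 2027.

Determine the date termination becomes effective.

3 May 2027

The last day of the suspension period: 20 calendar days after 11 February 2027 is 3 March 2027.
From Wednesday, 3 March 2027, 8 business days (Mar 4, Mar 5, Mar 8, Mar 9, Mar 10, Mar 11, Mar 12, Mar 15, skipping weekends) brings us to Monday, 15 March 2027, which is the last day of the cure period.
The date termination becomes effective: 49 calendar days after 15 March 2027 is 3 May 2027.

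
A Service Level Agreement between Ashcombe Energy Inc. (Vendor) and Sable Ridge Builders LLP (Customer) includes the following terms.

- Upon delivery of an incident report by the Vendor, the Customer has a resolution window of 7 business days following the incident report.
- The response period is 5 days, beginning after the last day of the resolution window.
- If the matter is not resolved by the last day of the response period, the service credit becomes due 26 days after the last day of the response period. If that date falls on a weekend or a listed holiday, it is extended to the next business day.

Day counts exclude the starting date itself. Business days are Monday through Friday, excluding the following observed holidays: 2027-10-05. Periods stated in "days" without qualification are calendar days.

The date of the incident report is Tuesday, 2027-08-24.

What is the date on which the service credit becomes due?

2027-10-04

The last day of the resolution window: 7 business days after Tuesday, 2027-08-24, skipping weekends — Aug 25, Aug 26, Aug 27, Aug 30, Aug 31, Sep 1, Sep 2 — lands on Thursday, 2027-09-02.
Adding 5 calendar days to 2027-09-02 gives 2027-09-07, which is the last day of the response period.
The date on which the service credit becomes due: 2027-09-07 + 26 days = 2027-10-03. That falls on a Sunday, so it rolls to the next business day, Monday, 2027-10-04.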